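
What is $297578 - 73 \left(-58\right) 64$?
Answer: $568554$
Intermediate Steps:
$297578 - 73 \left(-58\right) 64 = 297578 - \left(-4234\right) 64 = 297578 - -270976 = 297578 + 270976 = 568554$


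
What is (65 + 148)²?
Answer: 45369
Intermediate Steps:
(65 + 148)² = 213² = 45369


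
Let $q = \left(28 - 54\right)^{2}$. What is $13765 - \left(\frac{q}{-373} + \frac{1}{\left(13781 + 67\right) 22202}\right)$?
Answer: $\frac{1578779131478843}{114680079408} \approx 13767.0$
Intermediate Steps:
$q = 676$ ($q = \left(-26\right)^{2} = 676$)
$13765 - \left(\frac{q}{-373} + \frac{1}{\left(13781 + 67\right) 22202}\right) = 13765 - \left(\frac{676}{-373} + \frac{1}{\left(13781 + 67\right) 22202}\right) = 13765 - \left(676 \left(- \frac{1}{373}\right) + \frac{1}{13848} \cdot \frac{1}{22202}\right) = 13765 - \left(- \frac{676}{373} + \frac{1}{13848} \cdot \frac{1}{22202}\right) = 13765 - \left(- \frac{676}{373} + \frac{1}{307453296}\right) = 13765 - - \frac{207838427723}{114680079408} = 13765 + \frac{207838427723}{114680079408} = \frac{1578779131478843}{114680079408}$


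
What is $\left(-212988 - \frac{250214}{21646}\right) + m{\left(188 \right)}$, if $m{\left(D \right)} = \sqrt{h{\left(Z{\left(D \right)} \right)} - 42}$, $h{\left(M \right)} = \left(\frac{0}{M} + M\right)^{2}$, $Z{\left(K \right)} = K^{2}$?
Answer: $- \frac{2305294231}{10823} + \sqrt{1249198294} \approx -1.7766 \cdot 10^{5}$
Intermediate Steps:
$h{\left(M \right)} = M^{2}$ ($h{\left(M \right)} = \left(0 + M\right)^{2} = M^{2}$)
$m{\left(D \right)} = \sqrt{-42 + D^{4}}$ ($m{\left(D \right)} = \sqrt{\left(D^{2}\right)^{2} - 42} = \sqrt{D^{4} - 42} = \sqrt{-42 + D^{4}}$)
$\left(-212988 - \frac{250214}{21646}\right) + m{\left(188 \right)} = \left(-212988 - \frac{250214}{21646}\right) + \sqrt{-42 + 188^{4}} = \left(-212988 - \frac{125107}{10823}\right) + \sqrt{-42 + 1249198336} = \left(-212988 - \frac{125107}{10823}\right) + \sqrt{1249198294} = - \frac{2305294231}{10823} + \sqrt{1249198294}$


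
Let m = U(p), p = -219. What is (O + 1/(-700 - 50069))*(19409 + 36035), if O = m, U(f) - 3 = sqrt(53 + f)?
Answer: 8444453864/50769 + 55444*I*sqrt(166) ≈ 1.6633e+5 + 7.1435e+5*I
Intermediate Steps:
U(f) = 3 + sqrt(53 + f)
m = 3 + I*sqrt(166) (m = 3 + sqrt(53 - 219) = 3 + sqrt(-166) = 3 + I*sqrt(166) ≈ 3.0 + 12.884*I)
O = 3 + I*sqrt(166) ≈ 3.0 + 12.884*I
(O + 1/(-700 - 50069))*(19409 + 36035) = ((3 + I*sqrt(166)) + 1/(-700 - 50069))*(19409 + 36035) = ((3 + I*sqrt(166)) + 1/(-50769))*55444 = ((3 + I*sqrt(166)) - 1/50769)*55444 = (152306/50769 + I*sqrt(166))*55444 = 8444453864/50769 + 55444*I*sqrt(166)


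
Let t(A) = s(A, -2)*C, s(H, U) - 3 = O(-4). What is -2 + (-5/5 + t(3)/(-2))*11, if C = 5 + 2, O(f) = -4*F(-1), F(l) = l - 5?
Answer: -2105/2 ≈ -1052.5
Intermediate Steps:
F(l) = -5 + l
O(f) = 24 (O(f) = -4*(-5 - 1) = -4*(-6) = 24)
s(H, U) = 27 (s(H, U) = 3 + 24 = 27)
C = 7
t(A) = 189 (t(A) = 27*7 = 189)
-2 + (-5/5 + t(3)/(-2))*11 = -2 + (-5/5 + 189/(-2))*11 = -2 + (-5*1/5 + 189*(-1/2))*11 = -2 + (-1 - 189/2)*11 = -2 - 191/2*11 = -2 - 2101/2 = -2105/2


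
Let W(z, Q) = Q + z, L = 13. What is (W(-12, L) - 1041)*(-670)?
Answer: 696800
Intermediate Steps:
(W(-12, L) - 1041)*(-670) = ((13 - 12) - 1041)*(-670) = (1 - 1041)*(-670) = -1040*(-670) = 696800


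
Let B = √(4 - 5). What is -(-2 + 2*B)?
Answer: 2 - 2*I ≈ 2.0 - 2.0*I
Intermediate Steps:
B = I (B = √(-1) = I ≈ 1.0*I)
-(-2 + 2*B) = -(-2 + 2*I) = 2 - 2*I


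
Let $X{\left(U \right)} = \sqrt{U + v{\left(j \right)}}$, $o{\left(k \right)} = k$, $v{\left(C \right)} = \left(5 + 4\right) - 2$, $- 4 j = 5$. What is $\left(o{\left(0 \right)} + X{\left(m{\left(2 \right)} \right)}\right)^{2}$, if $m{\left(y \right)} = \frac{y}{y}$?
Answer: $8$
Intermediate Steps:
$j = - \frac{5}{4}$ ($j = \left(- \frac{1}{4}\right) 5 = - \frac{5}{4} \approx -1.25$)
$v{\left(C \right)} = 7$ ($v{\left(C \right)} = 9 - 2 = 7$)
$m{\left(y \right)} = 1$
$X{\left(U \right)} = \sqrt{7 + U}$ ($X{\left(U \right)} = \sqrt{U + 7} = \sqrt{7 + U}$)
$\left(o{\left(0 \right)} + X{\left(m{\left(2 \right)} \right)}\right)^{2} = \left(0 + \sqrt{7 + 1}\right)^{2} = \left(0 + \sqrt{8}\right)^{2} = \left(0 + 2 \sqrt{2}\right)^{2} = \left(2 \sqrt{2}\right)^{2} = 8$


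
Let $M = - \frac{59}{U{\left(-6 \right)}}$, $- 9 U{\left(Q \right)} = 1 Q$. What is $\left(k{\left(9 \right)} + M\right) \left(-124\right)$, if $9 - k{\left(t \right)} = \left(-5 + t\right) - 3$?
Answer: $9982$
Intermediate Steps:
$k{\left(t \right)} = 17 - t$ ($k{\left(t \right)} = 9 - \left(\left(-5 + t\right) - 3\right) = 9 - \left(-8 + t\right) = 17 - t$)
$U{\left(Q \right)} = - \frac{Q}{9}$ ($U{\left(Q \right)} = - \frac{1 Q}{9} = - \frac{Q}{9}$)
$M = - \frac{177}{2}$ ($M = - \frac{59}{\left(- \frac{1}{9}\right) \left(-6\right)} = - \frac{59}{\frac{2}{3}} = \left(-59\right) \frac{3}{2} = - \frac{177}{2} \approx -88.5$)
$\left(k{\left(9 \right)} + M\right) \left(-124\right) = \left(\left(17 - 9\right) - \frac{177}{2}\right) \left(-124\right) = \left(8 - \frac{177}{2}\right) \left(-124\right) = \left(- \frac{161}{2}\right) \left(-124\right) = 9982$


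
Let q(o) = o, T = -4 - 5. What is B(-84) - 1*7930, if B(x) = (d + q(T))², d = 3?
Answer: -7894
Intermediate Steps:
T = -9
B(x) = 36 (B(x) = (3 - 9)² = (-6)² = 36)
B(-84) - 1*7930 = 36 - 1*7930 = 36 - 7930 = -7894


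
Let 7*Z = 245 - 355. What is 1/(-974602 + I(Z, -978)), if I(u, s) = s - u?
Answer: -7/6828950 ≈ -1.0250e-6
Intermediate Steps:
Z = -110/7 (Z = (245 - 355)/7 = (1/7)*(-110) = -110/7 ≈ -15.714)
1/(-974602 + I(Z, -978)) = 1/(-974602 + (-978 - 1*(-110/7))) = 1/(-974602 + (-978 + 110/7)) = 1/(-974602 - 6736/7) = 1/(-6828950/7) = -7/6828950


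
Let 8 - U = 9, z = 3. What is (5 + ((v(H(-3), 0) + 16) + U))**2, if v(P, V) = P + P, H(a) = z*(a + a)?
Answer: 256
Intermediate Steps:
H(a) = 6*a (H(a) = 3*(a + a) = 3*(2*a) = 6*a)
U = -1 (U = 8 - 1*9 = 8 - 9 = -1)
v(P, V) = 2*P
(5 + ((v(H(-3), 0) + 16) + U))**2 = (5 + ((2*(6*(-3)) + 16) - 1))**2 = (5 + ((2*(-18) + 16) - 1))**2 = (5 + ((-36 + 16) - 1))**2 = (5 + (-20 - 1))**2 = (5 - 21)**2 = (-16)**2 = 256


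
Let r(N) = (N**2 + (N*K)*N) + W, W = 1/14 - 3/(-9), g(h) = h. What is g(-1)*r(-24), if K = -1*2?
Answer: 24175/42 ≈ 575.60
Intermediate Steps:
K = -2
W = 17/42 (W = 1*(1/14) - 3*(-1/9) = 1/14 + 1/3 = 17/42 ≈ 0.40476)
r(N) = 17/42 - N**2 (r(N) = (N**2 + (N*(-2))*N) + 17/42 = (N**2 + (-2*N)*N) + 17/42 = (N**2 - 2*N**2) + 17/42 = -N**2 + 17/42 = 17/42 - N**2)
g(-1)*r(-24) = -(17/42 - 1*(-24)**2) = -(17/42 - 1*576) = -(17/42 - 576) = -1*(-24175/42) = 24175/42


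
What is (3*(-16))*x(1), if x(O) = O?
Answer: -48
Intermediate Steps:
(3*(-16))*x(1) = (3*(-16))*1 = -48*1 = -48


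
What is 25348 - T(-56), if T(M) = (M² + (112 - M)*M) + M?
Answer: 31676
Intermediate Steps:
T(M) = M + M² + M*(112 - M) (T(M) = (M² + M*(112 - M)) + M = M + M² + M*(112 - M))
25348 - T(-56) = 25348 - 113*(-56) = 25348 - 1*(-6328) = 25348 + 6328 = 31676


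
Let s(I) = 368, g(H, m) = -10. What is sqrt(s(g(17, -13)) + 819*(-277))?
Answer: I*sqrt(226495) ≈ 475.92*I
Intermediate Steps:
sqrt(s(g(17, -13)) + 819*(-277)) = sqrt(368 + 819*(-277)) = sqrt(368 - 226863) = sqrt(-226495) = I*sqrt(226495)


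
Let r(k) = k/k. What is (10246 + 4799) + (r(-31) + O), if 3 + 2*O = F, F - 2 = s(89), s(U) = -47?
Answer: 15022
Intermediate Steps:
r(k) = 1
F = -45 (F = 2 - 47 = -45)
O = -24 (O = -3/2 + (½)*(-45) = -3/2 - 45/2 = -24)
(10246 + 4799) + (r(-31) + O) = (10246 + 4799) + (1 - 24) = 15045 - 23 = 15022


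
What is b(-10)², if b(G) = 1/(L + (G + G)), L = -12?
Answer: 1/1024 ≈ 0.00097656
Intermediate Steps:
b(G) = 1/(-12 + 2*G) (b(G) = 1/(-12 + (G + G)) = 1/(-12 + 2*G))
b(-10)² = (1/(2*(-6 - 10)))² = ((½)/(-16))² = ((½)*(-1/16))² = (-1/32)² = 1/1024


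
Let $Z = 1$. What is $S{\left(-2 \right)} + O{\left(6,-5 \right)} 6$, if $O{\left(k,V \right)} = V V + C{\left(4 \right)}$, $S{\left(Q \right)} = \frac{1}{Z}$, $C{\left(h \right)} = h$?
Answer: $175$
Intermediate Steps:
$S{\left(Q \right)} = 1$ ($S{\left(Q \right)} = 1^{-1} = 1$)
$O{\left(k,V \right)} = 4 + V^{2}$ ($O{\left(k,V \right)} = V V + 4 = V^{2} + 4 = 4 + V^{2}$)
$S{\left(-2 \right)} + O{\left(6,-5 \right)} 6 = 1 + \left(4 + \left(-5\right)^{2}\right) 6 = 1 + \left(4 + 25\right) 6 = 1 + 29 \cdot 6 = 1 + 174 = 175$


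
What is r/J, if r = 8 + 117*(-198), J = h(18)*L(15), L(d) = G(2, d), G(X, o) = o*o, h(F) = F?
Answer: -11579/2025 ≈ -5.7180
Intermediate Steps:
G(X, o) = o²
L(d) = d²
J = 4050 (J = 18*15² = 18*225 = 4050)
r = -23158 (r = 8 - 23166 = -23158)
r/J = -23158/4050 = -23158*1/4050 = -11579/2025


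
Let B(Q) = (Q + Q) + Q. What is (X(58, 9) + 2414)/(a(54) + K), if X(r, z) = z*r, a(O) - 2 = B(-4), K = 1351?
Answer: 2936/1341 ≈ 2.1894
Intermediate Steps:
B(Q) = 3*Q (B(Q) = 2*Q + Q = 3*Q)
a(O) = -10 (a(O) = 2 + 3*(-4) = 2 - 12 = -10)
X(r, z) = r*z
(X(58, 9) + 2414)/(a(54) + K) = (58*9 + 2414)/(-10 + 1351) = (522 + 2414)/1341 = 2936*(1/1341) = 2936/1341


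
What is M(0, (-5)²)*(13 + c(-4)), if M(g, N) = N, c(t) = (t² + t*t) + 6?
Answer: 1275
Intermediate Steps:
c(t) = 6 + 2*t² (c(t) = (t² + t²) + 6 = 2*t² + 6 = 6 + 2*t²)
M(0, (-5)²)*(13 + c(-4)) = (-5)²*(13 + (6 + 2*(-4)²)) = 25*(13 + (6 + 2*16)) = 25*(13 + (6 + 32)) = 25*(13 + 38) = 25*51 = 1275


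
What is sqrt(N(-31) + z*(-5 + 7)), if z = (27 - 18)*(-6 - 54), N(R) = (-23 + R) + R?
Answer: I*sqrt(1165) ≈ 34.132*I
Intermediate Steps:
N(R) = -23 + 2*R
z = -540 (z = 9*(-60) = -540)
sqrt(N(-31) + z*(-5 + 7)) = sqrt((-23 + 2*(-31)) - 540*(-5 + 7)) = sqrt((-23 - 62) - 540*2) = sqrt(-85 - 1080) = sqrt(-1165) = I*sqrt(1165)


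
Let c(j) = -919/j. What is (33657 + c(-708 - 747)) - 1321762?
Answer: -1874191856/1455 ≈ -1.2881e+6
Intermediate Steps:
(33657 + c(-708 - 747)) - 1321762 = (33657 - 919/(-708 - 747)) - 1321762 = (33657 - 919/(-1455)) - 1321762 = (33657 - 919*(-1/1455)) - 1321762 = (33657 + 919/1455) - 1321762 = 48971854/1455 - 1321762 = -1874191856/1455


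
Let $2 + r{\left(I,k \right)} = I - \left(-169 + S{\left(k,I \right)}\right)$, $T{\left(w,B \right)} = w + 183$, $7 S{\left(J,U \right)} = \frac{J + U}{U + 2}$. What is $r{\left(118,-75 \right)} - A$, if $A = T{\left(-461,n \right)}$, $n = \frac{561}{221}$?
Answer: $\frac{472877}{840} \approx 562.95$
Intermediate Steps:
$n = \frac{33}{13}$ ($n = 561 \cdot \frac{1}{221} = \frac{33}{13} \approx 2.5385$)
$S{\left(J,U \right)} = \frac{J + U}{7 \left(2 + U\right)}$ ($S{\left(J,U \right)} = \frac{\left(J + U\right) \frac{1}{U + 2}}{7} = \frac{\left(J + U\right) \frac{1}{2 + U}}{7} = \frac{\frac{1}{2 + U} \left(J + U\right)}{7} = \frac{J + U}{7 \left(2 + U\right)}$)
$T{\left(w,B \right)} = 183 + w$
$A = -278$ ($A = 183 - 461 = -278$)
$r{\left(I,k \right)} = 167 + I - \frac{I + k}{7 \left(2 + I\right)}$ ($r{\left(I,k \right)} = -2 + \left(I + \left(169 - \frac{k + I}{7 \left(2 + I\right)}\right)\right) = -2 + \left(I + \left(169 - \frac{I + k}{7 \left(2 + I\right)}\right)\right) = -2 + \left(169 + I - \frac{I + k}{7 \left(2 + I\right)}\right) = 167 + I - \frac{I + k}{7 \left(2 + I\right)}$)
$r{\left(118,-75 \right)} - A = \frac{\left(-1\right) 118 - -75 + 7 \left(2 + 118\right) \left(167 + 118\right)}{7 \left(2 + 118\right)} - -278 = \frac{-118 + 75 + 7 \cdot 120 \cdot 285}{7 \cdot 120} + 278 = \frac{1}{7} \cdot \frac{1}{120} \left(-118 + 75 + 239400\right) + 278 = \frac{1}{7} \cdot \frac{1}{120} \cdot 239357 + 278 = \frac{239357}{840} + 278 = \frac{472877}{840}$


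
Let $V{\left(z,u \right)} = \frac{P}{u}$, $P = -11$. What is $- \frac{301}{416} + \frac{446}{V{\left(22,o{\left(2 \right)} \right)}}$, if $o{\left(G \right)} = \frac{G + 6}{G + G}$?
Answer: $- \frac{374383}{4576} \approx -81.814$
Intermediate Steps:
$o{\left(G \right)} = \frac{6 + G}{2 G}$
$V{\left(z,u \right)} = - \frac{11}{u}$
$- \frac{301}{416} + \frac{446}{V{\left(22,o{\left(2 \right)} \right)}} = - \frac{301}{416} + \frac{446}{\left(-11\right) \frac{1}{\frac{1}{2} \cdot \frac{1}{2} \left(6 + 2\right)}} = \left(-301\right) \frac{1}{416} + \frac{446}{\left(-11\right) \frac{1}{\frac{1}{2} \cdot \frac{1}{2} \cdot 8}} = - \frac{301}{416} + \frac{446}{\left(-11\right) \frac{1}{2}} = - \frac{301}{416} + \frac{446}{- \frac{11}{2}} = - \frac{301}{416} + 446 \left(- \frac{2}{11}\right) = - \frac{301}{416} - \frac{892}{11} = - \frac{374383}{4576}$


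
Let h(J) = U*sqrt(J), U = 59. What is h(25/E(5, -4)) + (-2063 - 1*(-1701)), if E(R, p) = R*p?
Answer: -362 + 59*I*sqrt(5)/2 ≈ -362.0 + 65.964*I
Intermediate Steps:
h(J) = 59*sqrt(J)
h(25/E(5, -4)) + (-2063 - 1*(-1701)) = 59*sqrt(25/((5*(-4)))) + (-2063 - 1*(-1701)) = 59*sqrt(25/(-20)) + (-2063 + 1701) = 59*sqrt(25*(-1/20)) - 362 = 59*sqrt(-5/4) - 362 = 59*(I*sqrt(5)/2) - 362 = 59*I*sqrt(5)/2 - 362 = -362 + 59*I*sqrt(5)/2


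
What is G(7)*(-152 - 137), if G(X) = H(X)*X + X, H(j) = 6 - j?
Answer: 0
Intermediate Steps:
G(X) = X + X*(6 - X) (G(X) = (6 - X)*X + X = X*(6 - X) + X = X + X*(6 - X))
G(7)*(-152 - 137) = (7*(7 - 1*7))*(-152 - 137) = (7*(7 - 7))*(-289) = (7*0)*(-289) = 0*(-289) = 0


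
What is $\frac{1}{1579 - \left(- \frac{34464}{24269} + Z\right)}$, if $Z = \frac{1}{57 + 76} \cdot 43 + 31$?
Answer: $\frac{461111}{714305563} \approx 0.00064554$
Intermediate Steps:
$Z = \frac{4166}{133}$ ($Z = \frac{1}{133} \cdot 43 + 31 = \frac{43}{133} + 31 = \frac{4166}{133} \approx 31.323$)
$\frac{1}{1579 - \left(- \frac{34464}{24269} + Z\right)} = \frac{1}{1579 - \left(\frac{4166}{133} + \frac{34464}{-24269}\right)} = \frac{1}{1579 - \frac{13788706}{461111}} = \frac{1}{\frac{714305563}{461111}} = \frac{461111}{714305563}$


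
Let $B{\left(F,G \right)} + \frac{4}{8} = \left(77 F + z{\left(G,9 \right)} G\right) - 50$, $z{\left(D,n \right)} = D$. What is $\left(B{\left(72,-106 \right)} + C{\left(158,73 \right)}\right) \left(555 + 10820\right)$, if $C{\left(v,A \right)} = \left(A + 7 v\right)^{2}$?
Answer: $\frac{32004028875}{2} \approx 1.6002 \cdot 10^{10}$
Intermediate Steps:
$B{\left(F,G \right)} = - \frac{101}{2} + G^{2} + 77 F$ ($B{\left(F,G \right)} = - \frac{1}{2} - \left(50 - 77 F - G G\right) = - \frac{1}{2} - \left(50 - G^{2} - 77 F\right) = - \frac{1}{2} + \left(-50 + G^{2} + 77 F\right) = - \frac{101}{2} + G^{2} + 77 F$)
$\left(B{\left(72,-106 \right)} + C{\left(158,73 \right)}\right) \left(555 + 10820\right) = \left(\left(- \frac{101}{2} + \left(-106\right)^{2} + 77 \cdot 72\right) + \left(73 + 7 \cdot 158\right)^{2}\right) \left(555 + 10820\right) = \left(\left(- \frac{101}{2} + 11236 + 5544\right) + \left(73 + 1106\right)^{2}\right) 11375 = \left(\frac{33459}{2} + 1179^{2}\right) 11375 = \left(\frac{33459}{2} + 1390041\right) 11375 = \frac{2813541}{2} \cdot 11375 = \frac{32004028875}{2}$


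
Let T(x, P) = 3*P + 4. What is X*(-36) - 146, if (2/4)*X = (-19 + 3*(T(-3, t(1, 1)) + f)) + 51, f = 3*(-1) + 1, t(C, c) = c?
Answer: -3530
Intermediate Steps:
T(x, P) = 4 + 3*P
f = -2 (f = -3 + 1 = -2)
X = 94 (X = 2*((-19 + 3*((4 + 3*1) - 2)) + 51) = 2*((-19 + 3*((4 + 3) - 2)) + 51) = 2*((-19 + 3*(7 - 2)) + 51) = 2*((-19 + 3*5) + 51) = 2*((-19 + 15) + 51) = 2*(-4 + 51) = 2*47 = 94)
X*(-36) - 146 = 94*(-36) - 146 = -3384 - 146 = -3530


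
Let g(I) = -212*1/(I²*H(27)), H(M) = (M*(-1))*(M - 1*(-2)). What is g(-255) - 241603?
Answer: -12301114063513/50914575 ≈ -2.4160e+5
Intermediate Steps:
H(M) = -M*(2 + M) (H(M) = (-M)*(M + 2) = (-M)*(2 + M) = -M*(2 + M))
g(I) = 212/(783*I²) (g(I) = -212*(-1/(27*I²*(2 + 27))) = -212*(-1/(783*I²)) = -(-212)/(783*I²) = 212/(783*I²))
g(-255) - 241603 = (212/783)/(-255)² - 241603 = (212/783)*(1/65025) - 241603 = 212/50914575 - 241603 = -12301114063513/50914575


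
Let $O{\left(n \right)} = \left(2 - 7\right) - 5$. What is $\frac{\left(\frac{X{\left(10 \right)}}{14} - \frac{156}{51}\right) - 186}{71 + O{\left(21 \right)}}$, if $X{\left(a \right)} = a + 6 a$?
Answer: $- \frac{3129}{1037} \approx -3.0174$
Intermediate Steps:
$O{\left(n \right)} = -10$ ($O{\left(n \right)} = -5 - 5 = -10$)
$X{\left(a \right)} = 7 a$
$\frac{\left(\frac{X{\left(10 \right)}}{14} - \frac{156}{51}\right) - 186}{71 + O{\left(21 \right)}} = \frac{\left(\frac{7 \cdot 10}{14} - \frac{156}{51}\right) - 186}{71 - 10} = \frac{\left(70 \cdot \frac{1}{14} - \frac{52}{17}\right) - 186}{61} = \left(\left(5 - \frac{52}{17}\right) - 186\right) \frac{1}{61} = \left(\frac{33}{17} - 186\right) \frac{1}{61} = \left(- \frac{3129}{17}\right) \frac{1}{61} = - \frac{3129}{1037}$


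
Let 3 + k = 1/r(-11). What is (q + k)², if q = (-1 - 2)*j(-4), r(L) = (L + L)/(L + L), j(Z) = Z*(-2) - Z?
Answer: 1444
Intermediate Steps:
j(Z) = -3*Z (j(Z) = -2*Z - Z = -3*Z)
r(L) = 1 (r(L) = (2*L)/((2*L)) = (2*L)*(1/(2*L)) = 1)
k = -2 (k = -3 + 1/1 = -3 + 1 = -2)
q = -36 (q = (-1 - 2)*(-3*(-4)) = -3*12 = -36)
(q + k)² = (-36 - 2)² = (-38)² = 1444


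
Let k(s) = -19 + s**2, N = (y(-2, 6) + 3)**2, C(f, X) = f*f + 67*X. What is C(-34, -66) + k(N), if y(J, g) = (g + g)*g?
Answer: 31637340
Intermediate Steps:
C(f, X) = f**2 + 67*X
y(J, g) = 2*g**2 (y(J, g) = (2*g)*g = 2*g**2)
N = 5625 (N = (2*6**2 + 3)**2 = (2*36 + 3)**2 = (72 + 3)**2 = 75**2 = 5625)
C(-34, -66) + k(N) = ((-34)**2 + 67*(-66)) + (-19 + 5625**2) = (1156 - 4422) + (-19 + 31640625) = -3266 + 31640606 = 31637340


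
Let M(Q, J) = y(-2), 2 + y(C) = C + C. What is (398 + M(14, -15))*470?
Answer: 184240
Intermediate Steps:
y(C) = -2 + 2*C (y(C) = -2 + (C + C) = -2 + 2*C)
M(Q, J) = -6 (M(Q, J) = -2 + 2*(-2) = -2 - 4 = -6)
(398 + M(14, -15))*470 = (398 - 6)*470 = 392*470 = 184240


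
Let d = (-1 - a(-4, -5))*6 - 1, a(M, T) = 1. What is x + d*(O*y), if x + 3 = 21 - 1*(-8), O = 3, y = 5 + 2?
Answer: -247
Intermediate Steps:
y = 7
x = 26 (x = -3 + (21 - 1*(-8)) = -3 + (21 + 8) = -3 + 29 = 26)
d = -13 (d = (-1 - 1*1)*6 - 1 = (-1 - 1)*6 - 1 = -2*6 - 1 = -12 - 1 = -13)
x + d*(O*y) = 26 - 39*7 = 26 - 13*21 = 26 - 273 = -247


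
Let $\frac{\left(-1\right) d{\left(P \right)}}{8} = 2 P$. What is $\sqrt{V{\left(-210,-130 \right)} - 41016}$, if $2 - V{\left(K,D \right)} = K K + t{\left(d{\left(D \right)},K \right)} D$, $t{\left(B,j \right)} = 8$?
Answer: $i \sqrt{84074} \approx 289.96 i$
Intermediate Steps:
$d{\left(P \right)} = - 16 P$ ($d{\left(P \right)} = - 8 \cdot 2 P = - 16 P$)
$V{\left(K,D \right)} = 2 - K^{2} - 8 D$ ($V{\left(K,D \right)} = 2 - \left(K K + 8 D\right) = 2 - \left(K^{2} + 8 D\right) = 2 - K^{2} - 8 D$)
$\sqrt{V{\left(-210,-130 \right)} - 41016} = \sqrt{\left(2 - \left(-210\right)^{2} - -1040\right) - 41016} = \sqrt{\left(2 - 44100 + 1040\right) - 41016} = \sqrt{-43058 - 41016} = \sqrt{-84074} = i \sqrt{84074}$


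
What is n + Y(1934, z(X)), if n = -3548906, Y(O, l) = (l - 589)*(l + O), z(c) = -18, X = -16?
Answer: -4711918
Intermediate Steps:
Y(O, l) = (-589 + l)*(O + l)
n + Y(1934, z(X)) = -3548906 + ((-18)² - 589*1934 - 589*(-18) + 1934*(-18)) = -3548906 + (324 - 1139126 + 10602 - 34812) = -3548906 - 1163012 = -4711918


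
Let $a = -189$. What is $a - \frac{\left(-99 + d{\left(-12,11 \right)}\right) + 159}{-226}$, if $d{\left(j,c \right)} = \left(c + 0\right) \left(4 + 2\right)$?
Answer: $- \frac{21294}{113} \approx -188.44$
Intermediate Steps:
$d{\left(j,c \right)} = 6 c$ ($d{\left(j,c \right)} = c 6 = 6 c$)
$a - \frac{\left(-99 + d{\left(-12,11 \right)}\right) + 159}{-226} = -189 - \frac{\left(-99 + 6 \cdot 11\right) + 159}{-226} = -189 - \left(\left(-99 + 66\right) + 159\right) \left(- \frac{1}{226}\right) = -189 - \left(-33 + 159\right) \left(- \frac{1}{226}\right) = -189 - 126 \left(- \frac{1}{226}\right) = -189 - - \frac{63}{113} = -189 + \frac{63}{113} = - \frac{21294}{113}$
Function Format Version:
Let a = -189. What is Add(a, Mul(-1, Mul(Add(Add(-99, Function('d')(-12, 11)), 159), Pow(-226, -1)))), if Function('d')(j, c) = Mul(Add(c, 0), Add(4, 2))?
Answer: Rational(-21294, 113) ≈ -188.44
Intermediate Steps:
Function('d')(j, c) = Mul(6, c) (Function('d')(j, c) = Mul(c, 6) = Mul(6, c))
Add(a, Mul(-1, Mul(Add(Add(-99, Function('d')(-12, 11)), 159), Pow(-226, -1)))) = Add(-189, Mul(-1, Mul(Add(Add(-99, Mul(6, 11)), 159), Pow(-226, -1)))) = Add(-189, Mul(-1, Mul(Add(Add(-99, 66), 159), Rational(-1, 226)))) = Add(-189, Mul(-1, Mul(Add(-33, 159), Rational(-1, 226)))) = Add(-189, Mul(-1, Mul(126, Rational(-1, 226)))) = Add(-189, Mul(-1, Rational(-63, 113))) = Add(-189, Rational(63, 113)) = Rational(-21294, 113)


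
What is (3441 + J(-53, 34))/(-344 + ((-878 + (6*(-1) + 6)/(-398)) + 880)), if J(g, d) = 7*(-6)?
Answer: -1133/114 ≈ -9.9386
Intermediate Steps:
J(g, d) = -42
(3441 + J(-53, 34))/(-344 + ((-878 + (6*(-1) + 6)/(-398)) + 880)) = (3441 - 42)/(-344 + ((-878 + (6*(-1) + 6)/(-398)) + 880)) = 3399/(-344 + ((-878 + (-6 + 6)*(-1/398)) + 880)) = 3399/(-344 + ((-878 + 0*(-1/398)) + 880)) = 3399/(-344 + ((-878 + 0) + 880)) = 3399/(-344 + (-878 + 880)) = 3399/(-344 + 2) = 3399/(-342) = 3399*(-1/342) = -1133/114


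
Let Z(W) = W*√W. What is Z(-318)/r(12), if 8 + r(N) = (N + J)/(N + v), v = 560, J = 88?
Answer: 15158*I*√318/373 ≈ 724.68*I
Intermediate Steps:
Z(W) = W^(3/2)
r(N) = -8 + (88 + N)/(560 + N) (r(N) = -8 + (N + 88)/(N + 560) = -8 + (88 + N)/(560 + N))
Z(-318)/r(12) = (-318)^(3/2)/(((-4392 - 7*12)/(560 + 12))) = (-318*I*√318)/(((-4392 - 84)/572)) = (-318*I*√318)/(((1/572)*(-4476))) = (-318*I*√318)/(-1119/143) = -318*I*√318*(-143/1119) = 15158*I*√318/373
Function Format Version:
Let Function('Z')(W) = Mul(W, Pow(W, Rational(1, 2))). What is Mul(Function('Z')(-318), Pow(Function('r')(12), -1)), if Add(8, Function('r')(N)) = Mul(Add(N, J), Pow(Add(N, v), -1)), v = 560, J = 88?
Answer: Mul(Rational(15158, 373), I, Pow(318, Rational(1, 2))) ≈ Mul(724.68, I)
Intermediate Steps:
Function('Z')(W) = Pow(W, Rational(3, 2))
Function('r')(N) = Add(-8, Mul(Pow(Add(560, N), -1), Add(88, N))) (Function('r')(N) = Add(-8, Mul(Add(N, 88), Pow(Add(N, 560), -1))) = Add(-8, Mul(Add(88, N), Pow(Add(560, N), -1))) = Add(-8, Mul(Pow(Add(560, N), -1), Add(88, N))))
Mul(Function('Z')(-318), Pow(Function('r')(12), -1)) = Mul(Pow(-318, Rational(3, 2)), Pow(Mul(Pow(Add(560, 12), -1), Add(-4392, Mul(-7, 12))), -1)) = Mul(Mul(-318, I, Pow(318, Rational(1, 2))), Pow(Mul(Pow(572, -1), Add(-4392, -84)), -1)) = Mul(Mul(-318, I, Pow(318, Rational(1, 2))), Pow(Mul(Rational(1, 572), -4476), -1)) = Mul(Mul(-318, I, Pow(318, Rational(1, 2))), Pow(Rational(-1119, 143), -1)) = Mul(Mul(-318, I, Pow(318, Rational(1, 2))), Rational(-143, 1119)) = Mul(Rational(15158, 373), I, Pow(318, Rational(1, 2)))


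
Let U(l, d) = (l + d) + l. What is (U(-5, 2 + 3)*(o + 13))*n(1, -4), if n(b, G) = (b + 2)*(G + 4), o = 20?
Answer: 0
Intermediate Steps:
n(b, G) = (2 + b)*(4 + G)
U(l, d) = d + 2*l (U(l, d) = (d + l) + l = d + 2*l)
(U(-5, 2 + 3)*(o + 13))*n(1, -4) = (((2 + 3) + 2*(-5))*(20 + 13))*(8 + 2*(-4) + 4*1 - 4*1) = ((5 - 10)*33)*(8 - 8 + 4 - 4) = -5*33*0 = -165*0 = 0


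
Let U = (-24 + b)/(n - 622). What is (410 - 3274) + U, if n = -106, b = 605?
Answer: -297939/104 ≈ -2864.8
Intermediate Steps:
U = -83/104 (U = (-24 + 605)/(-106 - 622) = 581/(-728) = 581*(-1/728) = -83/104 ≈ -0.79808)
(410 - 3274) + U = (410 - 3274) - 83/104 = -2864 - 83/104 = -297939/104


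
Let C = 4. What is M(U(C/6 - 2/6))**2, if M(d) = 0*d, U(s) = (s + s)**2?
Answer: 0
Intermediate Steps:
U(s) = 4*s**2 (U(s) = (2*s)**2 = 4*s**2)
M(d) = 0
M(U(C/6 - 2/6))**2 = 0**2 = 0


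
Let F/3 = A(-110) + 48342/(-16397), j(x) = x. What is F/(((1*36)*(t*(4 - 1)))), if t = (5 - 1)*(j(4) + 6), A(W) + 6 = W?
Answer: -975197/11805840 ≈ -0.082603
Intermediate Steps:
A(W) = -6 + W
t = 40 (t = (5 - 1)*(4 + 6) = 4*10 = 40)
F = -5851182/16397 (F = 3*((-6 - 110) + 48342/(-16397)) = 3*(-116 + 48342*(-1/16397)) = 3*(-116 - 48342/16397) = 3*(-1950394/16397) = -5851182/16397 ≈ -356.84)
F/(((1*36)*(t*(4 - 1)))) = -5851182*1/(1440*(4 - 1))/16397 = -5851182/(16397*(36*(40*3))) = -5851182/(16397*(36*120)) = -5851182/16397/4320 = -5851182/16397*1/4320 = -975197/11805840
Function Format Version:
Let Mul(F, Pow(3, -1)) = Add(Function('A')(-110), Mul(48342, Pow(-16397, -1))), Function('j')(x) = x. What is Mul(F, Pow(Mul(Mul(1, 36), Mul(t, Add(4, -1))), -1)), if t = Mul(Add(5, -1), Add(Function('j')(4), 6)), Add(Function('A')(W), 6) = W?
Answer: Rational(-975197, 11805840) ≈ -0.082603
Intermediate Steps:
Function('A')(W) = Add(-6, W)
t = 40 (t = Mul(Add(5, -1), Add(4, 6)) = Mul(4, 10) = 40)
F = Rational(-5851182, 16397) (F = Mul(3, Add(Add(-6, -110), Mul(48342, Pow(-16397, -1)))) = Mul(3, Add(-116, Mul(48342, Rational(-1, 16397)))) = Mul(3, Add(-116, Rational(-48342, 16397))) = Mul(3, Rational(-1950394, 16397)) = Rational(-5851182, 16397) ≈ -356.84)
Mul(F, Pow(Mul(Mul(1, 36), Mul(t, Add(4, -1))), -1)) = Mul(Rational(-5851182, 16397), Pow(Mul(Mul(1, 36), Mul(40, Add(4, -1))), -1)) = Mul(Rational(-5851182, 16397), Pow(Mul(36, Mul(40, 3)), -1)) = Mul(Rational(-5851182, 16397), Pow(Mul(36, 120), -1)) = Mul(Rational(-5851182, 16397), Pow(4320, -1)) = Mul(Rational(-5851182, 16397), Rational(1, 4320)) = Rational(-975197, 11805840)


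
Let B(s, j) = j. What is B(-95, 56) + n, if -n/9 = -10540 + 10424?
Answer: 1100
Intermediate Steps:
n = 1044 (n = -9*(-10540 + 10424) = -9*(-116) = 1044)
B(-95, 56) + n = 56 + 1044 = 1100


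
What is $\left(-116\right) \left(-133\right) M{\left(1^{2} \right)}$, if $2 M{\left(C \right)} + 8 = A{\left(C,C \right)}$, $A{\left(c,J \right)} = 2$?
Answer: $-46284$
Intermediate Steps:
$M{\left(C \right)} = -3$ ($M{\left(C \right)} = -4 + \frac{1}{2} \cdot 2 = -4 + 1 = -3$)
$\left(-116\right) \left(-133\right) M{\left(1^{2} \right)} = \left(-116\right) \left(-133\right) \left(-3\right) = 15428 \left(-3\right) = -46284$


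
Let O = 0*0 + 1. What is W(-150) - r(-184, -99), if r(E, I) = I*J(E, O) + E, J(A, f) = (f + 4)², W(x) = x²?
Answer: 25159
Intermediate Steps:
O = 1 (O = 0 + 1 = 1)
J(A, f) = (4 + f)²
r(E, I) = E + 25*I (r(E, I) = I*(4 + 1)² + E = I*5² + E = I*25 + E = 25*I + E = E + 25*I)
W(-150) - r(-184, -99) = (-150)² - (-184 + 25*(-99)) = 22500 - (-184 - 2475) = 22500 - 1*(-2659) = 22500 + 2659 = 25159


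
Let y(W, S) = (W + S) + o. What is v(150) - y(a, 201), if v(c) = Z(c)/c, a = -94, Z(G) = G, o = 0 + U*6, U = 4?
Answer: -130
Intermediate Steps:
o = 24 (o = 0 + 4*6 = 0 + 24 = 24)
y(W, S) = 24 + S + W (y(W, S) = (W + S) + 24 = (S + W) + 24 = 24 + S + W)
v(c) = 1 (v(c) = c/c = 1)
v(150) - y(a, 201) = 1 - (24 + 201 - 94) = 1 - 1*131 = 1 - 131 = -130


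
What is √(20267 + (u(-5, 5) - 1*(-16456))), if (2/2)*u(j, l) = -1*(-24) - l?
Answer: √36742 ≈ 191.68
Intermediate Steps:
u(j, l) = 24 - l (u(j, l) = -1*(-24) - l = 24 - l)
√(20267 + (u(-5, 5) - 1*(-16456))) = √(20267 + ((24 - 1*5) - 1*(-16456))) = √(20267 + ((24 - 5) + 16456)) = √(20267 + (19 + 16456)) = √(20267 + 16475) = √36742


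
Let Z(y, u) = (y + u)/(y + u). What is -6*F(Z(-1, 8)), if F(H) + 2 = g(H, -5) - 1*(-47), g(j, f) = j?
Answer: -276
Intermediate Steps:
Z(y, u) = 1 (Z(y, u) = (u + y)/(u + y) = 1)
F(H) = 45 + H (F(H) = -2 + (H - 1*(-47)) = -2 + (H + 47) = -2 + (47 + H) = 45 + H)
-6*F(Z(-1, 8)) = -6*(45 + 1) = -6*46 = -276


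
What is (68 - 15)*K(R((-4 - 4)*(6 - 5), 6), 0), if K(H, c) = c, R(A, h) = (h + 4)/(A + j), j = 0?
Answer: 0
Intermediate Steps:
R(A, h) = (4 + h)/A (R(A, h) = (h + 4)/(A + 0) = (4 + h)/A)
(68 - 15)*K(R((-4 - 4)*(6 - 5), 6), 0) = (68 - 15)*0 = 53*0 = 0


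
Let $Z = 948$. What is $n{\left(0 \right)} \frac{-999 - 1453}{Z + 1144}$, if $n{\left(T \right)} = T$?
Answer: $0$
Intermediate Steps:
$n{\left(0 \right)} \frac{-999 - 1453}{Z + 1144} = 0 \frac{-999 - 1453}{948 + 1144} = 0 \left(- \frac{2452}{2092}\right) = 0 \left(\left(-2452\right) \frac{1}{2092}\right) = 0 \left(- \frac{613}{523}\right) = 0$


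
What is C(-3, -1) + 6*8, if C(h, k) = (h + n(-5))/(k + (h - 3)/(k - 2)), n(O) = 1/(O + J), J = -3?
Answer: 359/8 ≈ 44.875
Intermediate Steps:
n(O) = 1/(-3 + O) (n(O) = 1/(O - 3) = 1/(-3 + O))
C(h, k) = (-⅛ + h)/(k + (-3 + h)/(-2 + k)) (C(h, k) = (h + 1/(-3 - 5))/(k + (h - 3)/(k - 2)) = (h + 1/(-8))/(k + (-3 + h)/(-2 + k)) = (h - ⅛)/(k + (-3 + h)/(-2 + k)) = (-⅛ + h)/(k + (-3 + h)/(-2 + k)))
C(-3, -1) + 6*8 = (¼ - 2*(-3) - ⅛*(-1) - 3*(-1))/(-3 - 3 + (-1)² - 2*(-1)) + 6*8 = (¼ + 6 + ⅛ + 3)/(-3 - 3 + 1 + 2) + 48 = (75/8)/(-3) + 48 = -⅓*75/8 + 48 = -25/8 + 48 = 359/8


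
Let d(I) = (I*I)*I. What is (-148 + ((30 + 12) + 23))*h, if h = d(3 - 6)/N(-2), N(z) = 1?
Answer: 2241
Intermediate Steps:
d(I) = I³ (d(I) = I²*I = I³)
h = -27 (h = (3 - 6)³/1 = (-3)³*1 = -27*1 = -27)
(-148 + ((30 + 12) + 23))*h = (-148 + ((30 + 12) + 23))*(-27) = (-148 + (42 + 23))*(-27) = (-148 + 65)*(-27) = -83*(-27) = 2241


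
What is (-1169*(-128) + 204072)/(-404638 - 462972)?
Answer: -176852/433805 ≈ -0.40768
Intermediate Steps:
(-1169*(-128) + 204072)/(-404638 - 462972) = (149632 + 204072)/(-867610) = 353704*(-1/867610) = -176852/433805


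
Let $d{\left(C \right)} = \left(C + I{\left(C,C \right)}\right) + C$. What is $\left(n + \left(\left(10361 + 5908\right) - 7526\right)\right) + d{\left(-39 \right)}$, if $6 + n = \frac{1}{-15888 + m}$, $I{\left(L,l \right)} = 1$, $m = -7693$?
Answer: $\frac{204211459}{23581} \approx 8660.0$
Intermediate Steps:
$n = - \frac{141487}{23581}$ ($n = -6 + \frac{1}{-15888 - 7693} = -6 + \frac{1}{-23581} = -6 - \frac{1}{23581} = - \frac{141487}{23581} \approx -6.0$)
$d{\left(C \right)} = 1 + 2 C$ ($d{\left(C \right)} = \left(C + 1\right) + C = \left(1 + C\right) + C = 1 + 2 C$)
$\left(n + \left(\left(10361 + 5908\right) - 7526\right)\right) + d{\left(-39 \right)} = \left(- \frac{141487}{23581} + \left(\left(10361 + 5908\right) - 7526\right)\right) + \left(1 + 2 \left(-39\right)\right) = \left(- \frac{141487}{23581} + \left(16269 - 7526\right)\right) + \left(1 - 78\right) = \left(- \frac{141487}{23581} + 8743\right) - 77 = \frac{206027196}{23581} - 77 = \frac{204211459}{23581}$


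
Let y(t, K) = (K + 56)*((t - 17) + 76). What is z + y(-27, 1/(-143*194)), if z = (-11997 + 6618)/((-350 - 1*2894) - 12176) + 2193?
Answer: 284143094363/71296940 ≈ 3985.3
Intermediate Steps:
y(t, K) = (56 + K)*(59 + t) (y(t, K) = (56 + K)*((-17 + t) + 76) = (56 + K)*(59 + t))
z = 11273813/5140 (z = -5379/((-350 - 2894) - 12176) + 2193 = -5379/(-3244 - 12176) + 2193 = -5379/(-15420) + 2193 = -5379*(-1/15420) + 2193 = 1793/5140 + 2193 = 11273813/5140 ≈ 2193.3)
z + y(-27, 1/(-143*194)) = 11273813/5140 + (3304 + 56*(-27) + 59*(1/(-143*194)) + (1/(-143*194))*(-27)) = 11273813/5140 + (3304 - 1512 + 59*(-1/143*1/194) - 1/143*1/194*(-27)) = 11273813/5140 + (3304 - 1512 + 59*(-1/27742) - 1/27742*(-27)) = 11273813/5140 + (3304 - 1512 - 59/27742 + 27/27742) = 11273813/5140 + 24856816/13871 = 284143094363/71296940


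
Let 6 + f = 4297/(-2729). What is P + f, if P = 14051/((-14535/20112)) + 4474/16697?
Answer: -4293845403940297/220767817485 ≈ -19450.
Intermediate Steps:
P = -1572800726558/80896965 (P = 14051/((-14535*1/20112)) + 4474*(1/16697) = 14051/(-4845/6704) + 4474/16697 = 14051*(-6704/4845) + 4474/16697 = -94197904/4845 + 4474/16697 = -1572800726558/80896965 ≈ -19442.)
f = -20671/2729 (f = -6 + 4297/(-2729) = -6 + 4297*(-1/2729) = -6 - 4297/2729 = -20671/2729 ≈ -7.5746)
P + f = -1572800726558/80896965 - 20671/2729 = -4293845403940297/220767817485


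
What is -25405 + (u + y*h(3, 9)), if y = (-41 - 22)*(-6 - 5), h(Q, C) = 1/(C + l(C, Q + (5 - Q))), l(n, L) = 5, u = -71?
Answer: -50853/2 ≈ -25427.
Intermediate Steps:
h(Q, C) = 1/(5 + C) (h(Q, C) = 1/(C + 5) = 1/(5 + C))
y = 693 (y = -63*(-11) = 693)
-25405 + (u + y*h(3, 9)) = -25405 + (-71 + 693/(5 + 9)) = -25405 + (-71 + 693/14) = -25405 + (-71 + 693*(1/14)) = -25405 + (-71 + 99/2) = -25405 - 43/2 = -50853/2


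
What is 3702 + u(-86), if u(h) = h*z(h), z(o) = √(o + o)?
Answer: 3702 - 172*I*√43 ≈ 3702.0 - 1127.9*I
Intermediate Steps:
z(o) = √2*√o (z(o) = √(2*o) = √2*√o)
u(h) = √2*h^(3/2) (u(h) = h*(√2*√h) = √2*h^(3/2))
3702 + u(-86) = 3702 + √2*(-86)^(3/2) = 3702 + √2*(-86*I*√86) = 3702 - 172*I*√43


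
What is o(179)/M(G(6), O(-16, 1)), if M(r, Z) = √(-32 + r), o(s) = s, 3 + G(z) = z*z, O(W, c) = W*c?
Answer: 179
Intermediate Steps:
G(z) = -3 + z² (G(z) = -3 + z*z = -3 + z²)
o(179)/M(G(6), O(-16, 1)) = 179/(√(-32 + (-3 + 6²))) = 179/(√(-32 + (-3 + 36))) = 179/(√(-32 + 33)) = 179/(√1) = 179/1 = 179*1 = 179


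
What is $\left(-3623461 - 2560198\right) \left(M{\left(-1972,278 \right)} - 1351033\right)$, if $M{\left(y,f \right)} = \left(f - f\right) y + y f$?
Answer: $11744308172091$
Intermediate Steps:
$M{\left(y,f \right)} = f y$ ($M{\left(y,f \right)} = 0 y + f y = 0 + f y = f y$)
$\left(-3623461 - 2560198\right) \left(M{\left(-1972,278 \right)} - 1351033\right) = \left(-3623461 - 2560198\right) \left(278 \left(-1972\right) - 1351033\right) = - 6183659 \left(-548216 - 1351033\right) = \left(-6183659\right) \left(-1899249\right) = 11744308172091$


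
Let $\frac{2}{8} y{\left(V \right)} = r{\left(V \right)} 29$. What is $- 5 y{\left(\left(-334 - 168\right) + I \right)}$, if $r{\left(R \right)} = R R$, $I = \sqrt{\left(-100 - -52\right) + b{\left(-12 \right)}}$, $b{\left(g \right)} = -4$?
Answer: $-146132160 + 1164640 i \sqrt{13} \approx -1.4613 \cdot 10^{8} + 4.1992 \cdot 10^{6} i$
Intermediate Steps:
$I = 2 i \sqrt{13}$ ($I = \sqrt{\left(-100 - -52\right) - 4} = \sqrt{\left(-100 + 52\right) - 4} = \sqrt{-48 - 4} = \sqrt{-52} = 2 i \sqrt{13} \approx 7.2111 i$)
$r{\left(R \right)} = R^{2}$
$y{\left(V \right)} = 116 V^{2}$ ($y{\left(V \right)} = 4 V^{2} \cdot 29 = 4 \cdot 29 V^{2} = 116 V^{2}$)
$- 5 y{\left(\left(-334 - 168\right) + I \right)} = - 5 \cdot 116 \left(\left(-334 - 168\right) + 2 i \sqrt{13}\right)^{2} = - 5 \cdot 116 \left(-502 + 2 i \sqrt{13}\right)^{2} = - 580 \left(-502 + 2 i \sqrt{13}\right)^{2}$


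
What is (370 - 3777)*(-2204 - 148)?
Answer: 8013264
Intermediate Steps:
(370 - 3777)*(-2204 - 148) = -3407*(-2352) = 8013264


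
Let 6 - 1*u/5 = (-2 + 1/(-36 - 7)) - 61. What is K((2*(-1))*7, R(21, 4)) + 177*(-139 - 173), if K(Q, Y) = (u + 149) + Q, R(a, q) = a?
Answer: -2353987/43 ≈ -54744.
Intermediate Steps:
u = 14840/43 (u = 30 - 5*((-2 + 1/(-36 - 7)) - 61) = 30 - 5*((-2 + 1/(-43)) - 61) = 30 - 5*((-2 - 1/43) - 61) = 30 - 5*(-87/43 - 61) = 30 - 5*(-2710/43) = 30 + 13550/43 = 14840/43 ≈ 345.12)
K(Q, Y) = 21247/43 + Q (K(Q, Y) = (14840/43 + 149) + Q = 21247/43 + Q)
K((2*(-1))*7, R(21, 4)) + 177*(-139 - 173) = (21247/43 + (2*(-1))*7) + 177*(-139 - 173) = (21247/43 - 2*7) + 177*(-312) = (21247/43 - 14) - 55224 = 20645/43 - 55224 = -2353987/43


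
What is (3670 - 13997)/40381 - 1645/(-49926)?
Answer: -449159057/2016061806 ≈ -0.22279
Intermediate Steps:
(3670 - 13997)/40381 - 1645/(-49926) = -10327*1/40381 - 1645*(-1/49926) = -10327/40381 + 1645/49926 = -449159057/2016061806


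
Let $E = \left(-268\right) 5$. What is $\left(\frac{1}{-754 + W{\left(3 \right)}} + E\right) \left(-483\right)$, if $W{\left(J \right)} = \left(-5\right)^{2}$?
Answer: $\frac{157274621}{243} \approx 6.4722 \cdot 10^{5}$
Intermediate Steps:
$W{\left(J \right)} = 25$
$E = -1340$
$\left(\frac{1}{-754 + W{\left(3 \right)}} + E\right) \left(-483\right) = \left(\frac{1}{-754 + 25} - 1340\right) \left(-483\right) = \left(\frac{1}{-729} - 1340\right) \left(-483\right) = \left(- \frac{1}{729} - 1340\right) \left(-483\right) = \left(- \frac{976861}{729}\right) \left(-483\right) = \frac{157274621}{243}$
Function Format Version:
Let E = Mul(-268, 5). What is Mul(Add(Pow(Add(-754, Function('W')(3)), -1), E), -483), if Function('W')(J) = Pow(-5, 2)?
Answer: Rational(157274621, 243) ≈ 6.4722e+5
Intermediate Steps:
Function('W')(J) = 25
E = -1340
Mul(Add(Pow(Add(-754, Function('W')(3)), -1), E), -483) = Mul(Add(Pow(Add(-754, 25), -1), -1340), -483) = Mul(Add(Pow(-729, -1), -1340), -483) = Mul(Add(Rational(-1, 729), -1340), -483) = Mul(Rational(-976861, 729), -483) = Rational(157274621, 243)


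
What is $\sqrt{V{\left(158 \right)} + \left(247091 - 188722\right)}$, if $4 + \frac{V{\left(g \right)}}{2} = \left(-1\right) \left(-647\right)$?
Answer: $\sqrt{59655} \approx 244.24$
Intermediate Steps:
$V{\left(g \right)} = 1286$ ($V{\left(g \right)} = -8 + 2 \left(\left(-1\right) \left(-647\right)\right) = -8 + 2 \cdot 647 = -8 + 1294 = 1286$)
$\sqrt{V{\left(158 \right)} + \left(247091 - 188722\right)} = \sqrt{1286 + \left(247091 - 188722\right)} = \sqrt{1286 + 58369} = \sqrt{59655}$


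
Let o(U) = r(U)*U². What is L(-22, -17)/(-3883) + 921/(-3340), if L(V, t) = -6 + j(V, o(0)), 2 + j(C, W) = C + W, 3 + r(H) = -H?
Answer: -3476043/12969220 ≈ -0.26802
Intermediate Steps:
r(H) = -3 - H
o(U) = U²*(-3 - U) (o(U) = (-3 - U)*U² = U²*(-3 - U))
j(C, W) = -2 + C + W (j(C, W) = -2 + (C + W) = -2 + C + W)
L(V, t) = -8 + V (L(V, t) = -6 + (-2 + V + 0²*(-3 - 1*0)) = -6 + (-2 + V + 0*(-3 + 0)) = -6 + (-2 + V + 0*(-3)) = -6 + (-2 + V + 0) = -6 + (-2 + V) = -8 + V)
L(-22, -17)/(-3883) + 921/(-3340) = (-8 - 22)/(-3883) + 921/(-3340) = -30*(-1/3883) + 921*(-1/3340) = 30/3883 - 921/3340 = -3476043/12969220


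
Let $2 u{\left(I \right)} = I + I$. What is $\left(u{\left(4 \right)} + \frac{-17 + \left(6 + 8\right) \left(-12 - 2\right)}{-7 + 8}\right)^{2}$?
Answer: $43681$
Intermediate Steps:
$u{\left(I \right)} = I$ ($u{\left(I \right)} = \frac{I + I}{2} = \frac{2 I}{2} = I$)
$\left(u{\left(4 \right)} + \frac{-17 + \left(6 + 8\right) \left(-12 - 2\right)}{-7 + 8}\right)^{2} = \left(4 + \frac{-17 + \left(6 + 8\right) \left(-12 - 2\right)}{-7 + 8}\right)^{2} = \left(4 + \frac{-17 + 14 \left(-14\right)}{1}\right)^{2} = \left(4 + \left(-17 - 196\right) 1\right)^{2} = \left(4 - 213\right)^{2} = \left(-209\right)^{2} = 43681$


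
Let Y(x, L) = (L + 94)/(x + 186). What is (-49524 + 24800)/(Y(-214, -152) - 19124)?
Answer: 346136/267707 ≈ 1.2930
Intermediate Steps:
Y(x, L) = (94 + L)/(186 + x)
(-49524 + 24800)/(Y(-214, -152) - 19124) = (-49524 + 24800)/((94 - 152)/(186 - 214) - 19124) = -24724/(-58/(-28) - 19124) = -24724/(-1/28*(-58) - 19124) = -24724/(29/14 - 19124) = -24724/(-267707/14) = -24724*(-14/267707) = 346136/267707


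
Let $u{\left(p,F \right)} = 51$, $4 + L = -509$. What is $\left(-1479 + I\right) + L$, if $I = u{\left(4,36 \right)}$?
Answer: $-1941$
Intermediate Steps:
$L = -513$ ($L = -4 - 509 = -513$)
$I = 51$
$\left(-1479 + I\right) + L = \left(-1479 + 51\right) - 513 = -1428 - 513 = -1941$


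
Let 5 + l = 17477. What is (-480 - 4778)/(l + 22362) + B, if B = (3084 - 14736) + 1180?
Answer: -208573453/19917 ≈ -10472.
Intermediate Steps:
l = 17472 (l = -5 + 17477 = 17472)
B = -10472 (B = -11652 + 1180 = -10472)
(-480 - 4778)/(l + 22362) + B = (-480 - 4778)/(17472 + 22362) - 10472 = -5258/39834 - 10472 = -5258*1/39834 - 10472 = -2629/19917 - 10472 = -208573453/19917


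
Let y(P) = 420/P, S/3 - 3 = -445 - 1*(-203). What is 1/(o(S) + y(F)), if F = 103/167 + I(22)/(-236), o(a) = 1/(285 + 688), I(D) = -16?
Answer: 1312577/805306745 ≈ 0.0016299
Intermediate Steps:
S = -717 (S = 9 + 3*(-445 - 1*(-203)) = 9 + 3*(-445 + 203) = 9 + 3*(-242) = 9 - 726 = -717)
o(a) = 1/973
F = 6745/9853 (F = 103/167 - 16/(-236) = 103*(1/167) - 16*(-1/236) = 103/167 + 4/59 = 6745/9853 ≈ 0.68456)
1/(o(S) + y(F)) = 1/(1/973 + 420/(6745/9853)) = 1/(1/973 + 420*(9853/6745)) = 1/(1/973 + 827652/1349) = 1/(805306745/1312577) = 1312577/805306745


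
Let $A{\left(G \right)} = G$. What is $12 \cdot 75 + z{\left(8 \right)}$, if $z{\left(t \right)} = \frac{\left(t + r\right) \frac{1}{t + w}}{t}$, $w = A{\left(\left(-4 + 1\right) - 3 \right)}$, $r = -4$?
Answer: $\frac{3601}{4} \approx 900.25$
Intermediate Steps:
$w = -6$ ($w = \left(-4 + 1\right) - 3 = -3 - 3 = -6$)
$z{\left(t \right)} = \frac{-4 + t}{t \left(-6 + t\right)}$ ($z{\left(t \right)} = \frac{\left(t - 4\right) \frac{1}{t - 6}}{t} = \frac{\left(-4 + t\right) \frac{1}{-6 + t}}{t} = \frac{\frac{1}{-6 + t} \left(-4 + t\right)}{t} = \frac{-4 + t}{t \left(-6 + t\right)}$)
$12 \cdot 75 + z{\left(8 \right)} = 12 \cdot 75 + \frac{-4 + 8}{8 \left(-6 + 8\right)} = 900 + \frac{1}{8} \cdot \frac{1}{2} \cdot 4 = 900 + \frac{1}{4} = \frac{3601}{4}$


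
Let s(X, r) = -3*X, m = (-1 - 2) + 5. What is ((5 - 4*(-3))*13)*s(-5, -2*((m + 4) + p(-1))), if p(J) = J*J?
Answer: 3315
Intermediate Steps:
p(J) = J²
m = 2 (m = -3 + 5 = 2)
((5 - 4*(-3))*13)*s(-5, -2*((m + 4) + p(-1))) = ((5 - 4*(-3))*13)*(-3*(-5)) = ((5 + 12)*13)*15 = (17*13)*15 = 221*15 = 3315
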